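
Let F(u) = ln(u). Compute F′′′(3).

From the series, [(u - 3)^3] F = 1/81; multiply by 3! = 6 to get 2/27.

2/27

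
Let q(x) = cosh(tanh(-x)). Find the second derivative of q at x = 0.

1

Let u equal the inner series; expand the outer function in u and truncate.
The coefficient of x^2 in the expansion is 1/2, so q′′(0) = 2! * (1/2) = 1.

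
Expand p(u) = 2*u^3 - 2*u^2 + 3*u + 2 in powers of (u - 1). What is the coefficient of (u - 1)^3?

2

p(1) = 5
p′(1) = 5
p′′(1) = 8
p′′′(1) = 12
So c_3 = p′′′(1)/3! = 2.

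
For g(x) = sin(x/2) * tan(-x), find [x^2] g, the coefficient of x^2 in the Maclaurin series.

Expand each factor separately, then convolve coefficients.
g(0) = 0
g′(0) = 0
g′′(0) = -1

-1/2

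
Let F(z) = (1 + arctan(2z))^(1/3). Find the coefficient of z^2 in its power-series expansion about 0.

Substitute the inner expansion into the outer series and collect powers.
F(0) = 1
F′(0) = 2/3
F′′(0) = -8/9
So c_2 = F′′(0)/2! = -4/9.

-4/9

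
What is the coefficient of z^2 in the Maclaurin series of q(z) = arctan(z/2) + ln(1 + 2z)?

-2

Combine the two series term by term.
q(0) = 0
q′(0) = 5/2
q′′(0) = -4
Dividing each by k! gives the coefficients c_0, ..., c_2.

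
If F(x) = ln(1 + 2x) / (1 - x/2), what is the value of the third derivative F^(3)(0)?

13

Multiply the two series term by term and collect like powers.
From the series, [x^3] F = 13/6; multiply by 3! = 6 to get 13.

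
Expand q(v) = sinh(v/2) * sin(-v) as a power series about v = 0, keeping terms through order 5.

v^4/16 - v^2/2

Expand each factor separately, then convolve coefficients.
[v^0] = 0;  [v^1] = 0;  [v^2] = -1/2;  [v^3] = 0;  [v^4] = 1/16;  [v^5] = 0.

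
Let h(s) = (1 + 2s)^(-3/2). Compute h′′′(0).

-105

From the series, [s^3] h = -35/2; multiply by 3! = 6 to get -105.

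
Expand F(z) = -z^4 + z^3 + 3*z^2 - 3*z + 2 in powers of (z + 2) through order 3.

F(-2) = -4
F′(-2) = 29
F′′(-2) = -54
F′′′(-2) = 54

9*(z + 2)^3 - 27*(z + 2)^2 + 29*(z + 2) - 4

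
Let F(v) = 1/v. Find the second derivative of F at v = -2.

-1/4

Compute the successive derivatives at the expansion point and divide by k!.
From the series, [(v + 2)^2] F = -1/8; multiply by 2! = 2 to get -1/4.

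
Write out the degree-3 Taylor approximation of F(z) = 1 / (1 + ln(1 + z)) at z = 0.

Expand as Σ (-1)^k u^k with u equal to the inner function's series.
F(0) = 1
F′(0) = -1
F′′(0) = 3
F′′′(0) = -14

-7*z^3/3 + 3*z^2/2 - z + 1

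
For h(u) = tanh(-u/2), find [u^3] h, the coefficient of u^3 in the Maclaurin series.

h(0) = 0
h′(0) = -1/2
h′′(0) = 0
h′′′(0) = 1/4
The Taylor polynomial is Σ h^(k)(0)/k! · u^k.

1/24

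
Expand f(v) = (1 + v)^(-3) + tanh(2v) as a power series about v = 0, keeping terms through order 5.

-251*v^5/15 + 15*v^4 - 38*v^3/3 + 6*v^2 - v + 1

Add the two expansions coefficient-wise.
f(0) = 1
f′(0) = -1
f′′(0) = 12
f′′′(0) = -76
f^(4)(0) = 360
f^(5)(0) = -2008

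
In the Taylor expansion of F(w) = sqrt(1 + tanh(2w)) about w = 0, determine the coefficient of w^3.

Let u equal the inner series; expand the outer function in u and truncate.
[w^0] = 1;  [w^1] = 1;  [w^2] = -1/2;  [w^3] = -5/6.
So c_3 = F′′′(0)/3! = -5/6.

-5/6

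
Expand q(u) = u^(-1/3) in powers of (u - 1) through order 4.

q(1) = 1
q′(1) = -1/3
q′′(1) = 4/9
q′′′(1) = -28/27
q^(4)(1) = 280/81
Then c_k = q^(k)(1)/k! gives each Taylor coefficient.

35*(u - 1)^4/243 - 14*(u - 1)^3/81 + 2*(u - 1)^2/9 - (u - 1)/3 + 1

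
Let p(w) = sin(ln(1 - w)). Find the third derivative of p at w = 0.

Compose series: expand the inner function first, then feed it into the outer expansion.
The coefficient of w^3 in the expansion is -1/6, so p′′′(0) = 3! * (-1/6) = -1.

-1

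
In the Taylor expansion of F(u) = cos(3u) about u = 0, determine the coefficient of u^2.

F(0) = 1
F′(0) = 0
F′′(0) = -9
Dividing each by k! gives the coefficients c_0, ..., c_2.

-9/2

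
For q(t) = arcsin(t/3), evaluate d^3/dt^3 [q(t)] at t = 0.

Apply the Taylor formula c_k = f^(k)(a)/k!.
The coefficient of t^3 in the expansion is 1/162, so q′′′(0) = 3! * (1/162) = 1/27.

1/27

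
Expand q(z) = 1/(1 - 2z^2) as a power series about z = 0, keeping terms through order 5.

Differentiate repeatedly and evaluate at the center.
q(0) = 1
q′(0) = 0
q′′(0) = 4
q′′′(0) = 0
q^(4)(0) = 96
q^(5)(0) = 0

4*z^4 + 2*z^2 + 1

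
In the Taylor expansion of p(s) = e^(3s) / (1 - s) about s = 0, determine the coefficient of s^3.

Write out both Maclaurin series and multiply, keeping only the needed powers.

13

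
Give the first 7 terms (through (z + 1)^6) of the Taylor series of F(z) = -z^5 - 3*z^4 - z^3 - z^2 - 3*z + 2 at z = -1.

F(-1) = 3
F′(-1) = 3
F′′(-1) = -12
F′′′(-1) = 6
F^(4)(-1) = 48
F^(5)(-1) = -120
F^(6)(-1) = 0

-(z + 1)^5 + 2*(z + 1)^4 + (z + 1)^3 - 6*(z + 1)^2 + 3*(z + 1) + 3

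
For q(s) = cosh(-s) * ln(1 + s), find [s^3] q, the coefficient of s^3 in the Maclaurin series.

Write out both Maclaurin series and multiply, keeping only the needed powers.
q(0) = 0
q′(0) = 1
q′′(0) = -1
q′′′(0) = 5
So c_3 = q′′′(0)/3! = 5/6.

5/6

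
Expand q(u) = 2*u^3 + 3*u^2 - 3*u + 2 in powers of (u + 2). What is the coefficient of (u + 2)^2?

-9

Apply the Taylor formula c_k = f^(k)(a)/k!.
q(-2) = 4
q′(-2) = 9
q′′(-2) = -18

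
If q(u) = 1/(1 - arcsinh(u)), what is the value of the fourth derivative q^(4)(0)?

Substitute the inner expansion into the outer series and collect powers.
From the series, [u^4] q = 2/3; multiply by 4! = 24 to get 16.

16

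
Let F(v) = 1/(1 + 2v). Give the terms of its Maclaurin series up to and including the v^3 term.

-8*v^3 + 4*v^2 - 2*v + 1

F(0) = 1
F′(0) = -2
F′′(0) = 8
F′′′(0) = -48
The Taylor polynomial is Σ F^(k)(0)/k! · v^k.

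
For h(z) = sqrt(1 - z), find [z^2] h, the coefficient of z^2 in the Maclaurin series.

-1/8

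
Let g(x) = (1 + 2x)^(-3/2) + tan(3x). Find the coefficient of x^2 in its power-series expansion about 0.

Combine the two series term by term.
[x^0] = 1;  [x^1] = 0;  [x^2] = 15/2.

15/2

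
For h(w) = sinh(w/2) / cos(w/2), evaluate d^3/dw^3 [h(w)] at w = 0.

1/2

Divide the numerator series by the denominator series (power-series long division).
The coefficient of w^3 in the expansion is 1/12, so h′′′(0) = 3! * (1/12) = 1/2.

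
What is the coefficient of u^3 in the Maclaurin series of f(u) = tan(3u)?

f(0) = 0
f′(0) = 3
f′′(0) = 0
f′′′(0) = 54

9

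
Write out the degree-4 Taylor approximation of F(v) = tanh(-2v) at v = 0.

8*v^3/3 - 2*v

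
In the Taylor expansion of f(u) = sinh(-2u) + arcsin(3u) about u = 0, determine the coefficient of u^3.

Add the two expansions coefficient-wise.
So c_3 = f′′′(0)/3! = 19/6.

19/6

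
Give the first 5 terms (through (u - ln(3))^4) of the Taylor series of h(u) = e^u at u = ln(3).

Apply the Taylor formula c_k = f^(k)(a)/k!.
h(ln(3)) = 3
h′(ln(3)) = 3
h′′(ln(3)) = 3
h′′′(ln(3)) = 3
h^(4)(ln(3)) = 3
The Taylor polynomial is Σ h^(k)(ln(3))/k! · (u - ln(3))^k.

(u - ln(3))^4/8 + (u - ln(3))^3/2 + 3*(u - ln(3))^2/2 + 3*(u - ln(3)) + 3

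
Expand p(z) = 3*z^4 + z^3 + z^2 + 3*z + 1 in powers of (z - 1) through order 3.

[(z - 1)^0] = 9;  [(z - 1)^1] = 20;  [(z - 1)^2] = 22;  [(z - 1)^3] = 13.

13*(z - 1)^3 + 22*(z - 1)^2 + 20*(z - 1) + 9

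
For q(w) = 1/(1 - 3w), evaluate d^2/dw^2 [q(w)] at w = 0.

Apply the Taylor formula c_k = f^(k)(a)/k!.
The coefficient of w^2 in the expansion is 9, so q′′(0) = 2! * (9) = 18.

18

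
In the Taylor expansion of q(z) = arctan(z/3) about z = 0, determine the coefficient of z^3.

-1/81

q(0) = 0
q′(0) = 1/3
q′′(0) = 0
q′′′(0) = -2/27
So c_3 = q′′′(0)/3! = -1/81.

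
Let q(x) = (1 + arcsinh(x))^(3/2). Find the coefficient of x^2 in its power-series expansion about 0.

3/8

Let u equal the inner series; expand the outer function in u and truncate.
[x^0] = 1;  [x^1] = 3/2;  [x^2] = 3/8.
So c_2 = q′′(0)/2! = 3/8.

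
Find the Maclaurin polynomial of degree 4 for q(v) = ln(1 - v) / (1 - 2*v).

Use 1/(1 - r) = Σ r^k on the denominator, then take the Cauchy product.
[v^0] = 0;  [v^1] = -1;  [v^2] = -5/2;  [v^3] = -16/3;  [v^4] = -131/12.

-131*v^4/12 - 16*v^3/3 - 5*v^2/2 - v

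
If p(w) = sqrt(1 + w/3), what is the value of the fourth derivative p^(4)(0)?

-5/432

From the series, [w^4] p = -5/10368; multiply by 4! = 24 to get -5/432.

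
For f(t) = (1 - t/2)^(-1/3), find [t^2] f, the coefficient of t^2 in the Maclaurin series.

f(0) = 1
f′(0) = 1/6
f′′(0) = 1/9

1/18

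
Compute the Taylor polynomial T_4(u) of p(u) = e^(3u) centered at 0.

Apply the Taylor formula c_k = f^(k)(a)/k!.

27*u^4/8 + 9*u^3/2 + 9*u^2/2 + 3*u + 1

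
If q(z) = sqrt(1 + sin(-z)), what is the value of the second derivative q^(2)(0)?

-1/4

Substitute the inner expansion into the outer series and collect powers.
The coefficient of z^2 in the expansion is -1/8, so q′′(0) = 2! * (-1/8) = -1/4.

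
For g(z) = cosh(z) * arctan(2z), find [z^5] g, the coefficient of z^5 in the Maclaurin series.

103/20

Write out both Maclaurin series and multiply, keeping only the needed powers.
[z^0] = 0;  [z^1] = 2;  [z^2] = 0;  [z^3] = -5/3;  [z^4] = 0;  [z^5] = 103/20.
So c_5 = g^(5)(0)/5! = 103/20.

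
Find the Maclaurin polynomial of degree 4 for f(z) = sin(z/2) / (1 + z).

-23*z^4/48 + 23*z^3/48 - z^2/2 + z/2

Multiply the two series term by term and collect like powers.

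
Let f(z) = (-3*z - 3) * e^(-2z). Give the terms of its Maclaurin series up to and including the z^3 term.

-2*z^3 + 3*z - 3

Distribute the polynomial across the series and collect like powers.
f(0) = -3
f′(0) = 3
f′′(0) = 0
f′′′(0) = -12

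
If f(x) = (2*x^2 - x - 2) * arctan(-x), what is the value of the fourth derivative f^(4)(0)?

-8

Multiply each power in the prefactor through the base expansion.
The coefficient of x^4 in the expansion is -1/3, so f^(4)(0) = 4! * (-1/3) = -8.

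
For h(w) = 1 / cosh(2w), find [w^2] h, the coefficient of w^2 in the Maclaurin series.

Divide the numerator series by the denominator series (power-series long division).
h(0) = 1
h′(0) = 0
h′′(0) = -4
Then c_k = h^(k)(0)/k! gives each Taylor coefficient.

-2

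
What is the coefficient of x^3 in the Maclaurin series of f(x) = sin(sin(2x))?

-8/3

Let u equal the inner series; expand the outer function in u and truncate.
f(0) = 0
f′(0) = 2
f′′(0) = 0
f′′′(0) = -16
So c_3 = f′′′(0)/3! = -8/3.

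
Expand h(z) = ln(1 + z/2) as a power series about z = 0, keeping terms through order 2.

h(0) = 0
h′(0) = 1/2
h′′(0) = -1/4

-z^2/8 + z/2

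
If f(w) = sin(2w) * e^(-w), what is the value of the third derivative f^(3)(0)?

Multiply the two series term by term and collect like powers.
From the series, [w^3] f = -1/3; multiply by 3! = 6 to get -2.

-2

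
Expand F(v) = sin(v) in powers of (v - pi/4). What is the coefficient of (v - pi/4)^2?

-sqrt(2)/4

c_2 = F′′(pi/4)/2! = -sqrt(2)/4.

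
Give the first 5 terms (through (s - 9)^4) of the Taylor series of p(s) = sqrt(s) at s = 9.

Apply the Taylor formula c_k = f^(k)(a)/k!.
p(9) = 3
p′(9) = 1/6
p′′(9) = -1/108
p′′′(9) = 1/648
p^(4)(9) = -5/11664

-5*(s - 9)^4/279936 + (s - 9)^3/3888 - (s - 9)^2/216 + (s - 9)/6 + 3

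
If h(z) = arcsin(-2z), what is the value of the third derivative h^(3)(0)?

From the series, [z^3] h = -4/3; multiply by 3! = 6 to get -8.

-8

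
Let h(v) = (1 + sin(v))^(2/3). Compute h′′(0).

-2/9

Compose series: expand the inner function first, then feed it into the outer expansion.
From the series, [v^2] h = -1/9; multiply by 2! = 2 to get -2/9.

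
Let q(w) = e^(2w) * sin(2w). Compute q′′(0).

8

Expand each factor separately, then convolve coefficients.
The coefficient of w^2 in the expansion is 4, so q′′(0) = 2! * (4) = 8.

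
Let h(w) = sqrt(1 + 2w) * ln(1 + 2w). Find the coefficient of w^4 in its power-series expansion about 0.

Write out both Maclaurin series and multiply, keeping only the needed powers.

2/3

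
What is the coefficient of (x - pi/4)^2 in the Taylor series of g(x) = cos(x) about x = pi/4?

-sqrt(2)/4

Use the known series and substitute for the argument.
g(pi/4) = sqrt(2)/2
g′(pi/4) = -sqrt(2)/2
g′′(pi/4) = -sqrt(2)/2
Then c_k = g^(k)(pi/4)/k! gives each Taylor coefficient.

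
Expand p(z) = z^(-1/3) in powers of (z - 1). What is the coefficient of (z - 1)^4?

c_4 = p^(4)(1)/4! = 35/243.

35/243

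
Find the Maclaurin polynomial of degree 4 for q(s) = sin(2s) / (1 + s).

Multiply the two series term by term and collect like powers.
q(0) = 0
q′(0) = 2
q′′(0) = -4
q′′′(0) = 4
q^(4)(0) = -16
The Taylor polynomial is Σ q^(k)(0)/k! · s^k.

-2*s^4/3 + 2*s^3/3 - 2*s^2 + 2*s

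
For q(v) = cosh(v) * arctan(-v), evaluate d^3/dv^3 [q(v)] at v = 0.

-1

Expand each factor separately, then convolve coefficients.
The coefficient of v^3 in the expansion is -1/6, so q′′′(0) = 3! * (-1/6) = -1.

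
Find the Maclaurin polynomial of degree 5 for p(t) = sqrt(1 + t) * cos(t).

13*t^5/768 + 25*t^4/384 - 3*t^3/16 - 5*t^2/8 + t/2 + 1

Multiply the two series term by term and collect like powers.
p(0) = 1
p′(0) = 1/2
p′′(0) = -5/4
p′′′(0) = -9/8
p^(4)(0) = 25/16
p^(5)(0) = 65/32
Then c_k = p^(k)(0)/k! gives each Taylor coefficient.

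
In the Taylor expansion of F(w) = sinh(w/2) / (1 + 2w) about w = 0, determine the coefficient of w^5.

10347/1280

Write out both Maclaurin series and multiply, keeping only the needed powers.
[w^0] = 0;  [w^1] = 1/2;  [w^2] = -1;  [w^3] = 97/48;  [w^4] = -97/24;  [w^5] = 10347/1280.
So c_5 = F^(5)(0)/5! = 10347/1280.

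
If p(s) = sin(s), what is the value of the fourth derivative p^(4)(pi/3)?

Use the known series and substitute for the argument.
From the series, [(s - pi/3)^4] p = sqrt(3)/48; multiply by 4! = 24 to get sqrt(3)/2.

sqrt(3)/2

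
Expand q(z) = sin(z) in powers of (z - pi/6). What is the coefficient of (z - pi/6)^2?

-1/4

[(z - pi/6)^0] = 1/2;  [(z - pi/6)^1] = sqrt(3)/2;  [(z - pi/6)^2] = -1/4.
So c_2 = q′′(pi/6)/2! = -1/4.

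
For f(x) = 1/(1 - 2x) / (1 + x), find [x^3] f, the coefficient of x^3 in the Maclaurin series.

Multiply the two series term by term and collect like powers.

5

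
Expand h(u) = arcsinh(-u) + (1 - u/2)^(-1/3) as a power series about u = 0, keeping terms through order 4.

35*u^4/3888 + 61*u^3/324 + u^2/18 - 5*u/6 + 1

Add the two expansions coefficient-wise.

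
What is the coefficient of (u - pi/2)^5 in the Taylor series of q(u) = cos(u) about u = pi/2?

[(u - pi/2)^0] = 0;  [(u - pi/2)^1] = -1;  [(u - pi/2)^2] = 0;  [(u - pi/2)^3] = 1/6;  [(u - pi/2)^4] = 0;  [(u - pi/2)^5] = -1/120.

-1/120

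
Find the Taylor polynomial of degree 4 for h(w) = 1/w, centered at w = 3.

(w - 3)^4/243 - (w - 3)^3/81 + (w - 3)^2/27 - (w - 3)/9 + 1/3

Use the known series and substitute for the argument.
h(3) = 1/3
h′(3) = -1/9
h′′(3) = 2/27
h′′′(3) = -2/27
h^(4)(3) = 8/81
Then c_k = h^(k)(3)/k! gives each Taylor coefficient.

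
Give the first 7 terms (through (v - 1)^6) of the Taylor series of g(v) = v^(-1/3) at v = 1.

Apply the Taylor formula c_k = f^(k)(a)/k!.
[(v - 1)^0] = 1;  [(v - 1)^1] = -1/3;  [(v - 1)^2] = 2/9;  [(v - 1)^3] = -14/81;  [(v - 1)^4] = 35/243;  [(v - 1)^5] = -91/729;  [(v - 1)^6] = 728/6561.

728*(v - 1)^6/6561 - 91*(v - 1)^5/729 + 35*(v - 1)^4/243 - 14*(v - 1)^3/81 + 2*(v - 1)^2/9 - (v - 1)/3 + 1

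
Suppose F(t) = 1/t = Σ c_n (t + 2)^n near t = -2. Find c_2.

[(t + 2)^0] = -1/2;  [(t + 2)^1] = -1/4;  [(t + 2)^2] = -1/8.
So c_2 = F′′(-2)/2! = -1/8.

-1/8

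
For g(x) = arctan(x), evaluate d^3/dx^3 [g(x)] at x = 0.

-2

The coefficient of x^3 in the expansion is -1/3, so g′′′(0) = 3! * (-1/3) = -2.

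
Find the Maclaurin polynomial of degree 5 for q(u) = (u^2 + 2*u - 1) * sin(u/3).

Shift and add copies of the series according to the polynomial's terms.
q(0) = 0
q′(0) = -1/3
q′′(0) = 4/3
q′′′(0) = 55/27
q^(4)(0) = -8/27
q^(5)(0) = -181/243
The Taylor polynomial is Σ q^(k)(0)/k! · u^k.

-181*u^5/29160 - u^4/81 + 55*u^3/162 + 2*u^2/3 - u/3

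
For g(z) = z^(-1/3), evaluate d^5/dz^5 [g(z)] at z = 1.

Compute the successive derivatives at the expansion point and divide by k!.
The coefficient of (z - 1)^5 in the expansion is -91/729, so g^(5)(1) = 5! * (-91/729) = -3640/243.

-3640/243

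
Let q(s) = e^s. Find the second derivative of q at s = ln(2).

2

The coefficient of (s - ln(2))^2 in the expansion is 1, so q′′(ln(2)) = 2! * (1) = 2.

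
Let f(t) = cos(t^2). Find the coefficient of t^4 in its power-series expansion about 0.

-1/2

Use the known series and substitute for the argument.
f(0) = 1
f′(0) = 0
f′′(0) = 0
f′′′(0) = 0
f^(4)(0) = -12
Dividing each by k! gives the coefficients c_0, ..., c_4.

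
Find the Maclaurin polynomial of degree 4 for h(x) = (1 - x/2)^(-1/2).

Use the known series and substitute for the argument.
h(0) = 1
h′(0) = 1/4
h′′(0) = 3/16
h′′′(0) = 15/64
h^(4)(0) = 105/256
Dividing each by k! gives the coefficients c_0, ..., c_4.

35*x^4/2048 + 5*x^3/128 + 3*x^2/32 + x/4 + 1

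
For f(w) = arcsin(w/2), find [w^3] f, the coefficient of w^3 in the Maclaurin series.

f(0) = 0
f′(0) = 1/2
f′′(0) = 0
f′′′(0) = 1/8
So c_3 = f′′′(0)/3! = 1/48.

1/48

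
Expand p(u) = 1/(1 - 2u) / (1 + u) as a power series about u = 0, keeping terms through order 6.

43*u^6 + 21*u^5 + 11*u^4 + 5*u^3 + 3*u^2 + u + 1

Write out both Maclaurin series and multiply, keeping only the needed powers.
[u^0] = 1;  [u^1] = 1;  [u^2] = 3;  [u^3] = 5;  [u^4] = 11;  [u^5] = 21;  [u^6] = 43.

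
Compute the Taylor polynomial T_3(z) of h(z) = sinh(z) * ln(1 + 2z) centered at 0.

Multiply the two series term by term and collect like powers.

-2*z^3 + 2*z^2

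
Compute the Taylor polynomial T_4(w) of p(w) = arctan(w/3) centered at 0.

-w^3/81 + w/3

Compute the successive derivatives at the expansion point and divide by k!.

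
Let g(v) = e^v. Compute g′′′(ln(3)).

3

From the series, [(v - ln(3))^3] g = 1/2; multiply by 3! = 6 to get 3.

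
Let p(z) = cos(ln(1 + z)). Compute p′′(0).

Compose series: expand the inner function first, then feed it into the outer expansion.
The coefficient of z^2 in the expansion is -1/2, so p′′(0) = 2! * (-1/2) = -1.

-1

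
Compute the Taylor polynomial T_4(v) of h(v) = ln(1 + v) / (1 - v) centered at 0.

7*v^4/12 + 5*v^3/6 + v^2/2 + v

Expand each factor separately, then convolve coefficients.
h(0) = 0
h′(0) = 1
h′′(0) = 1
h′′′(0) = 5
h^(4)(0) = 14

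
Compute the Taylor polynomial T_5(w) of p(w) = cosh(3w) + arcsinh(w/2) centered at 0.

Combine the two series term by term.
p(0) = 1
p′(0) = 1/2
p′′(0) = 9
p′′′(0) = -1/8
p^(4)(0) = 81
p^(5)(0) = 9/32
Then c_k = p^(k)(0)/k! gives each Taylor coefficient.

3*w^5/1280 + 27*w^4/8 - w^3/48 + 9*w^2/2 + w/2 + 1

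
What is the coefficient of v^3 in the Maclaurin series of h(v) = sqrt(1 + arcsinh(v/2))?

Plug the Maclaurin series of the inner function into that of the outer and collect terms.
h(0) = 1
h′(0) = 1/4
h′′(0) = -1/16
h′′′(0) = -1/64
So c_3 = h′′′(0)/3! = -1/384.

-1/384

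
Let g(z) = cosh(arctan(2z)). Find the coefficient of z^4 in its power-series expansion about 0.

-14/3

Compose series: expand the inner function first, then feed it into the outer expansion.
g(0) = 1
g′(0) = 0
g′′(0) = 4
g′′′(0) = 0
g^(4)(0) = -112
So c_4 = g^(4)(0)/4! = -14/3.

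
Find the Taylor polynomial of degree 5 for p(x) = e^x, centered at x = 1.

p(1) = e
p′(1) = e
p′′(1) = e
p′′′(1) = e
p^(4)(1) = e
p^(5)(1) = e
Dividing each by k! gives the coefficients c_0, ..., c_5.

e*(x - 1)^5/120 + e*(x - 1)^4/24 + e*(x - 1)^3/6 + e*(x - 1)^2/2 + e*(x - 1) + e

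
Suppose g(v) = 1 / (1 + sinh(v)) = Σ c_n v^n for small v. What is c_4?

4/3

Write 1/(1+u) = 1 - u + u^2 - u^3 + ... and substitute the series for u.
g(0) = 1
g′(0) = -1
g′′(0) = 2
g′′′(0) = -7
g^(4)(0) = 32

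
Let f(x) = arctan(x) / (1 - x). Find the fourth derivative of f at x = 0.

Expand 1/(denominator) as a geometric series and multiply by the numerator's series.
From the series, [x^4] f = 2/3; multiply by 4! = 24 to get 16.

16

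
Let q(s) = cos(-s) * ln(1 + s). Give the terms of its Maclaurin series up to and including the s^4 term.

-s^3/6 - s^2/2 + s

Write out both Maclaurin series and multiply, keeping only the needed powers.
q(0) = 0
q′(0) = 1
q′′(0) = -1
q′′′(0) = -1
q^(4)(0) = 0
The Taylor polynomial is Σ q^(k)(0)/k! · s^k.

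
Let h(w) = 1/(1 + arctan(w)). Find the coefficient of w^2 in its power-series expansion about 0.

1

Compose series: expand the inner function first, then feed it into the outer expansion.
h(0) = 1
h′(0) = -1
h′′(0) = 2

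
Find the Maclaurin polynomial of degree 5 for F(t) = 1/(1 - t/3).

t^5/243 + t^4/81 + t^3/27 + t^2/9 + t/3 + 1

F(0) = 1
F′(0) = 1/3
F′′(0) = 2/9
F′′′(0) = 2/9
F^(4)(0) = 8/27
F^(5)(0) = 40/81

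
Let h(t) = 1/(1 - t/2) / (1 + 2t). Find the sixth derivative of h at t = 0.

147465/4

Expand each factor separately, then convolve coefficients.
From the series, [t^6] h = 3277/64; multiply by 6! = 720 to get 147465/4.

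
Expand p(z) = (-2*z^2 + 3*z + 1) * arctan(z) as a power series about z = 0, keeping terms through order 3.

-7*z^3/3 + 3*z^2 + z

Multiply each power in the prefactor through the base expansion.
[z^0] = 0;  [z^1] = 1;  [z^2] = 3;  [z^3] = -7/3.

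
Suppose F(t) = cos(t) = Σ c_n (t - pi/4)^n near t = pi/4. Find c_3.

sqrt(2)/12

F(pi/4) = sqrt(2)/2
F′(pi/4) = -sqrt(2)/2
F′′(pi/4) = -sqrt(2)/2
F′′′(pi/4) = sqrt(2)/2
The Taylor polynomial is Σ F^(k)(pi/4)/k! · (t - pi/4)^k.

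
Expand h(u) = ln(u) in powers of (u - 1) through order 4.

-(u - 1)^4/4 + (u - 1)^3/3 - (u - 1)^2/2 + (u - 1)

h(1) = 0
h′(1) = 1
h′′(1) = -1
h′′′(1) = 2
h^(4)(1) = -6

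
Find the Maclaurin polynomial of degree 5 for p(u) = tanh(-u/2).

-u^5/240 + u^3/24 - u/2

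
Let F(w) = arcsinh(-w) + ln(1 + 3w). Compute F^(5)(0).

5823

Add the two expansions coefficient-wise.
From the series, [w^5] F = 1941/40; multiply by 5! = 120 to get 5823.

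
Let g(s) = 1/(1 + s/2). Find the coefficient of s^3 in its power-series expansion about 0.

-1/8

Differentiate repeatedly and evaluate at the center.
g(0) = 1
g′(0) = -1/2
g′′(0) = 1/2
g′′′(0) = -3/4
The Taylor polynomial is Σ g^(k)(0)/k! · s^k.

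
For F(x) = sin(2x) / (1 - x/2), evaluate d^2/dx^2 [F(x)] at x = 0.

2

Expand each factor separately, then convolve coefficients.
From the series, [x^2] F = 1; multiply by 2! = 2 to get 2.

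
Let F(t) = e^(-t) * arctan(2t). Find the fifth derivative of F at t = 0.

618

Expand each factor separately, then convolve coefficients.
From the series, [t^5] F = 103/20; multiply by 5! = 120 to get 618.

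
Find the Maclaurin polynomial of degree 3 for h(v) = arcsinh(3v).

h(0) = 0
h′(0) = 3
h′′(0) = 0
h′′′(0) = -27

-9*v^3/2 + 3*v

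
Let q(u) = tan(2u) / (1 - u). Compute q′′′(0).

Write out both Maclaurin series and multiply, keeping only the needed powers.
The coefficient of u^3 in the expansion is 14/3, so q′′′(0) = 3! * (14/3) = 28.

28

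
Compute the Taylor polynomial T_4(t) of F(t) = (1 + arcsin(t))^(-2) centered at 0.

Let u equal the inner series; expand the outer function in u and truncate.
[t^0] = 1;  [t^1] = -2;  [t^2] = 3;  [t^3] = -13/3;  [t^4] = 6.

6*t^4 - 13*t^3/3 + 3*t^2 - 2*t + 1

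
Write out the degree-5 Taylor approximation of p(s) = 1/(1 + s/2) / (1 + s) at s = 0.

-63*s^5/32 + 31*s^4/16 - 15*s^3/8 + 7*s^2/4 - 3*s/2 + 1

Expand each factor separately, then convolve coefficients.
p(0) = 1
p′(0) = -3/2
p′′(0) = 7/2
p′′′(0) = -45/4
p^(4)(0) = 93/2
p^(5)(0) = -945/4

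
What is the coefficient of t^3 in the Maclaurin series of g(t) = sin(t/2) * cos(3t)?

Write out both Maclaurin series and multiply, keeping only the needed powers.

-109/48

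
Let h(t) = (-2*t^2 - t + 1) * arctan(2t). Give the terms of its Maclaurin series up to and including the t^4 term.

8*t^4/3 - 20*t^3/3 - 2*t^2 + 2*t

Shift and add copies of the series according to the polynomial's terms.
[t^0] = 0;  [t^1] = 2;  [t^2] = -2;  [t^3] = -20/3;  [t^4] = 8/3.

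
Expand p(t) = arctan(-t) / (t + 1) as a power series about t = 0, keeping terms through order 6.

13*t^6/15 - 13*t^5/15 + 2*t^4/3 - 2*t^3/3 + t^2 - t

Expand 1/(denominator) as a geometric series and multiply by the numerator's series.
[t^0] = 0;  [t^1] = -1;  [t^2] = 1;  [t^3] = -2/3;  [t^4] = 2/3;  [t^5] = -13/15;  [t^6] = 13/15.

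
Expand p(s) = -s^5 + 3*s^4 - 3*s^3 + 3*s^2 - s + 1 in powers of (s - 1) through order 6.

-(s - 1)^5 - 2*(s - 1)^4 - (s - 1)^3 + 2*(s - 1)^2 + 3*(s - 1) + 2

Differentiate repeatedly and evaluate at the center.
p(1) = 2
p′(1) = 3
p′′(1) = 4
p′′′(1) = -6
p^(4)(1) = -48
p^(5)(1) = -120
p^(6)(1) = 0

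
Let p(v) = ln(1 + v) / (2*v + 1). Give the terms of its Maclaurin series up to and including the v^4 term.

-131*v^4/12 + 16*v^3/3 - 5*v^2/2 + v

Multiply the numerator's expansion by the denominator's geometric series.
p(0) = 0
p′(0) = 1
p′′(0) = -5
p′′′(0) = 32
p^(4)(0) = -262
The Taylor polynomial is Σ p^(k)(0)/k! · v^k.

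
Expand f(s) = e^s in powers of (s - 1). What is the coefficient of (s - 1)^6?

f(1) = e
f′(1) = e
f′′(1) = e
f′′′(1) = e
f^(4)(1) = e
f^(5)(1) = e
f^(6)(1) = e
So c_6 = f^(6)(1)/6! = e/720.

e/720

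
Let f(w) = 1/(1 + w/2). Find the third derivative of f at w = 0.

-3/4

The coefficient of w^3 in the expansion is -1/8, so f′′′(0) = 3! * (-1/8) = -3/4.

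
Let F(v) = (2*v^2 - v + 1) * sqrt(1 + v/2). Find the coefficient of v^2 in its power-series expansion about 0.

Multiply each power in the prefactor through the base expansion.
So c_2 = F′′(0)/2! = 55/32.

55/32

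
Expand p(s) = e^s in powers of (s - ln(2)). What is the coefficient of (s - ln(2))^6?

Apply the Taylor formula c_k = f^(k)(a)/k!.
[(s - ln(2))^0] = 2;  [(s - ln(2))^1] = 2;  [(s - ln(2))^2] = 1;  [(s - ln(2))^3] = 1/3;  [(s - ln(2))^4] = 1/12;  [(s - ln(2))^5] = 1/60;  [(s - ln(2))^6] = 1/360.

1/360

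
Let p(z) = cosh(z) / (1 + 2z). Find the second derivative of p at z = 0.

Expand each factor separately, then convolve coefficients.
From the series, [z^2] p = 9/2; multiply by 2! = 2 to get 9.

9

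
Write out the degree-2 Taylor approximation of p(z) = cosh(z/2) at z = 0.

z^2/8 + 1

Differentiate repeatedly and evaluate at the center.
p(0) = 1
p′(0) = 0
p′′(0) = 1/4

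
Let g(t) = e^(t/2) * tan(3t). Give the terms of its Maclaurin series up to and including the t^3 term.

Write out both Maclaurin series and multiply, keeping only the needed powers.
g(0) = 0
g′(0) = 3
g′′(0) = 3
g′′′(0) = 225/4

75*t^3/8 + 3*t^2/2 + 3*t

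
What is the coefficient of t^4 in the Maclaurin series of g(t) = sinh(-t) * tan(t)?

-1/2

Multiply the two series term by term and collect like powers.
g(0) = 0
g′(0) = 0
g′′(0) = -2
g′′′(0) = 0
g^(4)(0) = -12
So c_4 = g^(4)(0)/4! = -1/2.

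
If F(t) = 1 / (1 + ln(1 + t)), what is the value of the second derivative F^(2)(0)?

3

Write 1/(1+u) = 1 - u + u^2 - u^3 + ... and substitute the series for u.
From the series, [t^2] F = 3/2; multiply by 2! = 2 to get 3.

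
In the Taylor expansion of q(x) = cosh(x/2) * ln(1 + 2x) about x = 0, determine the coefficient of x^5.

6469/960

Multiply the two series term by term and collect like powers.
q(0) = 0
q′(0) = 2
q′′(0) = -4
q′′′(0) = 35/2
q^(4)(0) = -102
q^(5)(0) = 6469/8
Then c_k = q^(k)(0)/k! gives each Taylor coefficient.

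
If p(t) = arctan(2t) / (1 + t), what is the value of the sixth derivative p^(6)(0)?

Multiply the two series term by term and collect like powers.
The coefficient of t^6 in the expansion is -86/15, so p^(6)(0) = 6! * (-86/15) = -4128.

-4128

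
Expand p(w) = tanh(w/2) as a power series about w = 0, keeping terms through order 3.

-w^3/24 + w/2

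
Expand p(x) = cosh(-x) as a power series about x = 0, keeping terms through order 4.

x^4/24 + x^2/2 + 1

Differentiate repeatedly and evaluate at the center.
[x^0] = 1;  [x^1] = 0;  [x^2] = 1/2;  [x^3] = 0;  [x^4] = 1/24.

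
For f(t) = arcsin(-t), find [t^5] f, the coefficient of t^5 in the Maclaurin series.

-3/40

f(0) = 0
f′(0) = -1
f′′(0) = 0
f′′′(0) = -1
f^(4)(0) = 0
f^(5)(0) = -9
So c_5 = f^(5)(0)/5! = -3/40.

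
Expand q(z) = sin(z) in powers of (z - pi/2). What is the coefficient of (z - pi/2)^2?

-1/2

Differentiate repeatedly and evaluate at the center.
q(pi/2) = 1
q′(pi/2) = 0
q′′(pi/2) = -1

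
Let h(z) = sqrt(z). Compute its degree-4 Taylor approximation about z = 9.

-5*(z - 9)^4/279936 + (z - 9)^3/3888 - (z - 9)^2/216 + (z - 9)/6 + 3

[(z - 9)^0] = 3;  [(z - 9)^1] = 1/6;  [(z - 9)^2] = -1/216;  [(z - 9)^3] = 1/3888;  [(z - 9)^4] = -5/279936.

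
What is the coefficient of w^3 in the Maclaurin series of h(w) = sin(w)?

-1/6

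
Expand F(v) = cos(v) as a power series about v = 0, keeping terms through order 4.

F(0) = 1
F′(0) = 0
F′′(0) = -1
F′′′(0) = 0
F^(4)(0) = 1
Then c_k = F^(k)(0)/k! gives each Taylor coefficient.

v^4/24 - v^2/2 + 1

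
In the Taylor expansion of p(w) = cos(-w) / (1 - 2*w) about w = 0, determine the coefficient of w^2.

7/2

Use 1/(1 - r) = Σ r^k on the denominator, then take the Cauchy product.
p(0) = 1
p′(0) = 2
p′′(0) = 7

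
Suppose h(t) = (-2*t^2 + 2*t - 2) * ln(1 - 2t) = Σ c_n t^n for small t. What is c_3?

Distribute the polynomial across the series and collect like powers.

16/3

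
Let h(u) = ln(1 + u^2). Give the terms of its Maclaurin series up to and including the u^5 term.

Use the known series and substitute for the argument.
h(0) = 0
h′(0) = 0
h′′(0) = 2
h′′′(0) = 0
h^(4)(0) = -12
h^(5)(0) = 0

-u^4/2 + u^2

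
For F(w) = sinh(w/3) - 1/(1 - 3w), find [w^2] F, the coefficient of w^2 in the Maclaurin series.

Combine the two series term by term.

-9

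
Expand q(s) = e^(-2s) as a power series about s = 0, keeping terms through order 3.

Differentiate repeatedly and evaluate at the center.
[s^0] = 1;  [s^1] = -2;  [s^2] = 2;  [s^3] = -4/3.

-4*s^3/3 + 2*s^2 - 2*s + 1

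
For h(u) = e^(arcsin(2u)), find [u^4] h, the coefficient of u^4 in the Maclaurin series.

10/3

Compose series: expand the inner function first, then feed it into the outer expansion.
h(0) = 1
h′(0) = 2
h′′(0) = 4
h′′′(0) = 16
h^(4)(0) = 80
So c_4 = h^(4)(0)/4! = 10/3.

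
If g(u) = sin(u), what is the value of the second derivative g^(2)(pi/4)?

Compute the successive derivatives at the expansion point and divide by k!.
The coefficient of (u - pi/4)^2 in the expansion is -sqrt(2)/4, so g′′(pi/4) = 2! * (-sqrt(2)/4) = -sqrt(2)/2.

-sqrt(2)/2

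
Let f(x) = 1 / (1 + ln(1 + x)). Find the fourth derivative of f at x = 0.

88

Write 1/(1+u) = 1 - u + u^2 - u^3 + ... and substitute the series for u.
The coefficient of x^4 in the expansion is 11/3, so f^(4)(0) = 4! * (11/3) = 88.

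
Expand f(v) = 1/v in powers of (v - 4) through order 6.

(v - 4)^6/16384 - (v - 4)^5/4096 + (v - 4)^4/1024 - (v - 4)^3/256 + (v - 4)^2/64 - (v - 4)/16 + 1/4

Differentiate repeatedly and evaluate at the center.
f(4) = 1/4
f′(4) = -1/16
f′′(4) = 1/32
f′′′(4) = -3/128
f^(4)(4) = 3/128
f^(5)(4) = -15/512
f^(6)(4) = 45/1024
The Taylor polynomial is Σ f^(k)(4)/k! · (v - 4)^k.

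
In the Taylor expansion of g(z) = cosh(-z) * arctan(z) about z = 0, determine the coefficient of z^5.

3/40

Expand each factor separately, then convolve coefficients.
g(0) = 0
g′(0) = 1
g′′(0) = 0
g′′′(0) = 1
g^(4)(0) = 0
g^(5)(0) = 9
Dividing each by k! gives the coefficients c_0, ..., c_5.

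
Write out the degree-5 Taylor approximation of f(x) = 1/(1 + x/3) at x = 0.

Differentiate repeatedly and evaluate at the center.

-x^5/243 + x^4/81 - x^3/27 + x^2/9 - x/3 + 1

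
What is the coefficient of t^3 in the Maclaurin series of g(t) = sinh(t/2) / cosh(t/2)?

Divide the numerator series by the denominator series (power-series long division).
So c_3 = g′′′(0)/3! = -1/24.

-1/24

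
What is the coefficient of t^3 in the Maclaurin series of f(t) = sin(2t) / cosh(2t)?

Write the quotient as an unknown series and match coefficients against numerator = denominator · series.

-16/3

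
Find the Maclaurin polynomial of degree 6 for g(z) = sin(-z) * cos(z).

Write out both Maclaurin series and multiply, keeping only the needed powers.
g(0) = 0
g′(0) = -1
g′′(0) = 0
g′′′(0) = 4
g^(4)(0) = 0
g^(5)(0) = -16
g^(6)(0) = 0

-2*z^5/15 + 2*z^3/3 - z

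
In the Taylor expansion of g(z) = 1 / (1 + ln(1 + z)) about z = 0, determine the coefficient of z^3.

Write 1/(1+u) = 1 - u + u^2 - u^3 + ... and substitute the series for u.
So c_3 = g′′′(0)/3! = -7/3.

-7/3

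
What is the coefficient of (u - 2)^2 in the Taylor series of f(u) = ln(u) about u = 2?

-1/8

f(2) = ln(2)
f′(2) = 1/2
f′′(2) = -1/4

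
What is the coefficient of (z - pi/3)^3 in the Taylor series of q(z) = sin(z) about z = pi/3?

-1/12

Use the known series and substitute for the argument.
[(z - pi/3)^0] = sqrt(3)/2;  [(z - pi/3)^1] = 1/2;  [(z - pi/3)^2] = -sqrt(3)/4;  [(z - pi/3)^3] = -1/12.
So c_3 = q′′′(pi/3)/3! = -1/12.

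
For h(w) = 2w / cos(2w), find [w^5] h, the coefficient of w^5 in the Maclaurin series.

20/3

Divide the numerator series by the denominator series (power-series long division).
h(0) = 0
h′(0) = 2
h′′(0) = 0
h′′′(0) = 24
h^(4)(0) = 0
h^(5)(0) = 800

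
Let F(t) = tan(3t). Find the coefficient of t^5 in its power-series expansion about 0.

F(0) = 0
F′(0) = 3
F′′(0) = 0
F′′′(0) = 54
F^(4)(0) = 0
F^(5)(0) = 3888

162/5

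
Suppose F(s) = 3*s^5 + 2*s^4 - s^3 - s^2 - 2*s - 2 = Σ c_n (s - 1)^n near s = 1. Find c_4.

17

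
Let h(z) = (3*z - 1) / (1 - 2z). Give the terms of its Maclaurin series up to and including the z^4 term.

Multiply each power in the prefactor through the base expansion.
h(0) = -1
h′(0) = 1
h′′(0) = 4
h′′′(0) = 24
h^(4)(0) = 192

8*z^4 + 4*z^3 + 2*z^2 + z - 1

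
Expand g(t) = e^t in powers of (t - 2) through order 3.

(t - 2)^3*e^(2)/6 + (t - 2)^2*e^(2)/2 + (t - 2)*e^(2) + e^(2)

g(2) = e^(2)
g′(2) = e^(2)
g′′(2) = e^(2)
g′′′(2) = e^(2)
The Taylor polynomial is Σ g^(k)(2)/k! · (t - 2)^k.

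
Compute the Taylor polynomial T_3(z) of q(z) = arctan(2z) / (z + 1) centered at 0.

-2*z^3/3 - 2*z^2 + 2*z

Expand 1/(denominator) as a geometric series and multiply by the numerator's series.
q(0) = 0
q′(0) = 2
q′′(0) = -4
q′′′(0) = -4
Then c_k = q^(k)(0)/k! gives each Taylor coefficient.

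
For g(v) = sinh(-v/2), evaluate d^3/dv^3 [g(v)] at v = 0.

-1/8

Use the known series and substitute for the argument.
The coefficient of v^3 in the expansion is -1/48, so g′′′(0) = 3! * (-1/48) = -1/8.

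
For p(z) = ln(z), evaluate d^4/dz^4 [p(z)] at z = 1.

-6

From the series, [(z - 1)^4] p = -1/4; multiply by 4! = 24 to get -6.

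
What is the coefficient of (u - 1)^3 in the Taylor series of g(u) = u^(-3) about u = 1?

-10

Apply the Taylor formula c_k = f^(k)(a)/k!.
[(u - 1)^0] = 1;  [(u - 1)^1] = -3;  [(u - 1)^2] = 6;  [(u - 1)^3] = -10.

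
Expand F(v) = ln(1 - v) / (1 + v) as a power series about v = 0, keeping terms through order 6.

Write out both Maclaurin series and multiply, keeping only the needed powers.

37*v^6/60 - 47*v^5/60 + 7*v^4/12 - 5*v^3/6 + v^2/2 - v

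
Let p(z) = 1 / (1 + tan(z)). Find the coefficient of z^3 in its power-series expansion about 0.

Expand as Σ (-1)^k u^k with u equal to the inner function's series.
p(0) = 1
p′(0) = -1
p′′(0) = 2
p′′′(0) = -8
Dividing each by k! gives the coefficients c_0, ..., c_3.

-4/3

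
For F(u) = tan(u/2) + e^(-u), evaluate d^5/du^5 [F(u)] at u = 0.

Combine the two series term by term.
The coefficient of u^5 in the expansion is -1/240, so F^(5)(0) = 5! * (-1/240) = -1/2.

-1/2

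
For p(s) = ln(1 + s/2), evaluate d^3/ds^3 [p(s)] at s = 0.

Compute the successive derivatives at the expansion point and divide by k!.
From the series, [s^3] p = 1/24; multiply by 3! = 6 to get 1/4.

1/4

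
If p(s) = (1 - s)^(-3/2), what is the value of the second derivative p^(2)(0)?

15/4

Apply the Taylor formula c_k = f^(k)(a)/k!.
The coefficient of s^2 in the expansion is 15/8, so p′′(0) = 2! * (15/8) = 15/4.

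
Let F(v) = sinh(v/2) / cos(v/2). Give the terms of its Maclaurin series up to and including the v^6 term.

Divide the numerator series by the denominator series (power-series long division).

3*v^5/320 + v^3/12 + v/2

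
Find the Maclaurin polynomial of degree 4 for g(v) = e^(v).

v^4/24 + v^3/6 + v^2/2 + v + 1

g(0) = 1
g′(0) = 1
g′′(0) = 1
g′′′(0) = 1
g^(4)(0) = 1
Then c_k = g^(k)(0)/k! gives each Taylor coefficient.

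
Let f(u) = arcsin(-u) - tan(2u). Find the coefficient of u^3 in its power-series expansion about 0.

-17/6

Add the two expansions coefficient-wise.
f(0) = 0
f′(0) = -3
f′′(0) = 0
f′′′(0) = -17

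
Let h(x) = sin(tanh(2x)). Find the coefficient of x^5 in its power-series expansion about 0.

148/15

Substitute the inner expansion into the outer series and collect powers.
h(0) = 0
h′(0) = 2
h′′(0) = 0
h′′′(0) = -24
h^(4)(0) = 0
h^(5)(0) = 1184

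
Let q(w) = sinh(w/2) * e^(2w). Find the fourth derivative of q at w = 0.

Multiply the two series term by term and collect like powers.
The coefficient of w^4 in the expansion is 17/24, so q^(4)(0) = 4! * (17/24) = 17.

17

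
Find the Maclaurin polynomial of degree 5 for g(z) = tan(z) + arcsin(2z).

38*z^5/15 + 5*z^3/3 + 3*z

Combine the two series term by term.
g(0) = 0
g′(0) = 3
g′′(0) = 0
g′′′(0) = 10
g^(4)(0) = 0
g^(5)(0) = 304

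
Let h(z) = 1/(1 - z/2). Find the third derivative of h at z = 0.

The coefficient of z^3 in the expansion is 1/8, so h′′′(0) = 3! * (1/8) = 3/4.

3/4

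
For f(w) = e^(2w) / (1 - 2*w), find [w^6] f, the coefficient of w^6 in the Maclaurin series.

7828/45

Use 1/(1 - r) = Σ r^k on the denominator, then take the Cauchy product.
f(0) = 1
f′(0) = 4
f′′(0) = 20
f′′′(0) = 128
f^(4)(0) = 1040
f^(5)(0) = 10432
f^(6)(0) = 125248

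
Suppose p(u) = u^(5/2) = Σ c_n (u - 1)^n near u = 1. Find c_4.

-5/128

Compute the successive derivatives at the expansion point and divide by k!.
So c_4 = p^(4)(1)/4! = -5/128.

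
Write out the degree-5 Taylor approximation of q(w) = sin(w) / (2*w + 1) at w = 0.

1841*w^5/120 - 23*w^4/3 + 23*w^3/6 - 2*w^2 + w

Multiply the numerator's expansion by the denominator's geometric series.
q(0) = 0
q′(0) = 1
q′′(0) = -4
q′′′(0) = 23
q^(4)(0) = -184
q^(5)(0) = 1841
Then c_k = q^(k)(0)/k! gives each Taylor coefficient.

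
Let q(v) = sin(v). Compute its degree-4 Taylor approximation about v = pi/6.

(v - pi/6)^4/48 - sqrt(3)*(v - pi/6)^3/12 - (v - pi/6)^2/4 + sqrt(3)*(v - pi/6)/2 + 1/2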